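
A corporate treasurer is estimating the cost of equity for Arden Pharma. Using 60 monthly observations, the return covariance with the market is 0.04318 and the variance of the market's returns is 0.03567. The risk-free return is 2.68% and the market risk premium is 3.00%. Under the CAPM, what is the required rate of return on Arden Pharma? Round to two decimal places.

β = Cov(R_i, R_m) / Var(R_m) = 0.04318 / 0.03567 = 1.2105
E(R) = R_f + β × MRP = 2.68% + 1.2105 × 3.00% = 6.31%

6.31%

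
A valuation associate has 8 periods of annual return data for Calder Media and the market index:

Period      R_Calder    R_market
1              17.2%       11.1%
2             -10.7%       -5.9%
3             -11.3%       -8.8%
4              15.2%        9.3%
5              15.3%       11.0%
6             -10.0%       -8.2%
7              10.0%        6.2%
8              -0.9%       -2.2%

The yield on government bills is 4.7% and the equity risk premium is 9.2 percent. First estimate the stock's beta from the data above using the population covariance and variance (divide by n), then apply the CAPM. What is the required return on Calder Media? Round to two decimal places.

17.97%

Mean R_i = (17.2 − 10.7 − 11.3 + 15.2 + 15.3 − 10.0 + 10.0 − 0.9) / 8 = 3.1000%
Mean R_m = (11.1 − 5.9 − 8.8 + 9.3 + 11.0 − 8.2 + 6.2 − 2.2) / 8 = 1.5625%
Σ(R_i − R̄_i)(R_m − R̄_m) = 770.3800  ⇒  Cov = 770.3800 / 8 = 96.2975
Σ(R_m − R̄_m)² = 533.9388  ⇒  Var(R_m) = 533.9388 / 8 = 66.7424
β = Cov / Var(R_m) = 96.2975 / 66.7424 = 1.4428
E(R) = R_f + β × MRP = 4.7% + 1.4428 × 9.2% = 17.97%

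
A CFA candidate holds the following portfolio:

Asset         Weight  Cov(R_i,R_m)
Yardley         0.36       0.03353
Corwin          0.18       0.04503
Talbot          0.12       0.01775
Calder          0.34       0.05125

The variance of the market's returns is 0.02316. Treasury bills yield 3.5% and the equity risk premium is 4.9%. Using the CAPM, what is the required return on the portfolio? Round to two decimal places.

11.91%

β_Yardley = 0.03353 / 0.02316 = 1.4478
β_Corwin = 0.04503 / 0.02316 = 1.9443
β_Talbot = 0.01775 / 0.02316 = 0.7664
β_Calder = 0.05125 / 0.02316 = 2.2129
β_P = Σ w_i β_i = 0.36×1.4478 + 0.18×1.9443 + 0.12×0.7664 + 0.34×2.2129 = 1.7155
E(R_P) = R_f + β_P × MRP = 3.5% + 1.7155 × 4.9% = 11.91%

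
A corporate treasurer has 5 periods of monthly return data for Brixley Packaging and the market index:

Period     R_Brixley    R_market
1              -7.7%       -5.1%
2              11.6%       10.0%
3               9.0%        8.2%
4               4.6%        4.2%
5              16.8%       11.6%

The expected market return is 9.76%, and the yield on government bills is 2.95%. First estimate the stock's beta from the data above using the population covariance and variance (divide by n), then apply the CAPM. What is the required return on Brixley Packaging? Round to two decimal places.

Mean R_i = (-7.7 + 11.6 + 9.0 + 4.6 + 16.8) / 5 = 6.8600%
Mean R_m = (-5.1 + 10.0 + 8.2 + 4.2 + 11.6) / 5 = 5.7800%
Σ(R_i − R̄_i)(R_m − R̄_m) = 245.0160  ⇒  Cov = 245.0160 / 5 = 49.0032
Σ(R_m − R̄_m)² = 178.4080  ⇒  Var(R_m) = 178.4080 / 5 = 35.6816
β = Cov / Var(R_m) = 49.0032 / 35.6816 = 1.3733
MRP = 9.76% − 2.95% = 6.81%
E(R) = R_f + β × MRP = 2.95% + 1.3733 × 6.81% = 12.30%

12.30%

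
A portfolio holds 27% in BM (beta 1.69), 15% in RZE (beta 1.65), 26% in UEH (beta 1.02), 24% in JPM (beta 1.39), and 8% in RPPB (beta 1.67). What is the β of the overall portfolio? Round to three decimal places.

β_P = Σ w_i β_i = 0.27×1.69 + 0.15×1.65 + 0.26×1.02 + 0.24×1.39 + 0.08×1.67 = 1.4362

1.436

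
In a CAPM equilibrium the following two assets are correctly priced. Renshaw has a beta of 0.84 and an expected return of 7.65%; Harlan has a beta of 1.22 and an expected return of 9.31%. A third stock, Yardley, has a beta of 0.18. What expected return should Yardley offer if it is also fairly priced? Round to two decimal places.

MRP (SML slope) = (9.31% − 7.65%) / (1.22 − 0.84) = 1.66% / 0.38 = 4.3684%
R_f (intercept) = 7.65% − 0.84 × 4.3684% = 3.9805%
E(R_Yardley) = R_f + β × MRP = 3.9805% + 0.18 × 4.3684% = 4.77%

4.77%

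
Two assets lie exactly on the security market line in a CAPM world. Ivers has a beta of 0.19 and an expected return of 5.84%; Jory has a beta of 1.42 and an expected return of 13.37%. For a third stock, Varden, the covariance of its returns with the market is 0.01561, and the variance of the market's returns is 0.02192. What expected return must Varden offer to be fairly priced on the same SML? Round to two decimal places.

MRP = (13.37% − 5.84%) / (1.42 − 0.19) = 6.1220%
R_f = 5.84% − 0.19 × 6.1220% = 4.6768%
β_Varden = Cov / Var(R_m) = 0.01561 / 0.02192 = 0.7121
E(R_Varden) = R_f + β × MRP = 4.6768% + 0.7121 × 6.1220% = 9.04%

9.04%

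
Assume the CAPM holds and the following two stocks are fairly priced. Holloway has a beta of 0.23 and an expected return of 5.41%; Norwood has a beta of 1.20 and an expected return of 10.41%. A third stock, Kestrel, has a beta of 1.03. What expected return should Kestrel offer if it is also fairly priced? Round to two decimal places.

9.53%

MRP (SML slope) = (10.41% − 5.41%) / (1.20 − 0.23) = 5.00% / 0.97 = 5.1546%
R_f (intercept) = 5.41% − 0.23 × 5.1546% = 4.2244%
E(R_Kestrel) = R_f + β × MRP = 4.2244% + 1.03 × 5.1546% = 9.53%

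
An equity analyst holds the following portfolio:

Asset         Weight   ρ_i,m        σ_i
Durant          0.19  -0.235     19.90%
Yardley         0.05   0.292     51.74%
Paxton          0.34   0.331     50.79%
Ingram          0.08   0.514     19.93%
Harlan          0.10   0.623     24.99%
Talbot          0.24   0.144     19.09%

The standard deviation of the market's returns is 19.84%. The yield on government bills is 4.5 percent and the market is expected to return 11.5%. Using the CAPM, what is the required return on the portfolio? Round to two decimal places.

β_Durant = -0.235 × 19.90% / 19.84% = -0.2357
β_Yardley = 0.292 × 51.74% / 19.84% = 0.7615
β_Paxton = 0.331 × 50.79% / 19.84% = 0.8474
β_Ingram = 0.514 × 19.93% / 19.84% = 0.5163
β_Harlan = 0.623 × 24.99% / 19.84% = 0.7847
β_Talbot = 0.144 × 19.09% / 19.84% = 0.1386
β_P = Σ w_i β_i = 0.19×-0.2357 + 0.05×0.7615 + 0.34×0.8474 + 0.08×0.5163 + 0.10×0.7847 + 0.24×0.1386 = 0.4344
MRP = 11.5% − 4.5% = 7.00%
E(R_P) = R_f + β_P × MRP = 4.5% + 0.4344 × 7.0% = 7.54%

7.54%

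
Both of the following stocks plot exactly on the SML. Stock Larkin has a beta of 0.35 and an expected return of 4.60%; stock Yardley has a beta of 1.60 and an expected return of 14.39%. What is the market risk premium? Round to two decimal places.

7.83%

Both satisfy E(R) = R_f + β·MRP, so the slope of the SML is
MRP = (14.39% − 4.60%) / (1.60 − 0.35) = 9.79% / 1.25 = 7.8320%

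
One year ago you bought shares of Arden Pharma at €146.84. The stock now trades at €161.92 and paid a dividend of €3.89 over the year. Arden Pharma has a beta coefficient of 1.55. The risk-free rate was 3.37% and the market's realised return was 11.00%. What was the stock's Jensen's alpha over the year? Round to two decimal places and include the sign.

-2.28%

Realised HPR = (P1 + D1 − P0) / P0 = (161.92 + 3.89 − 146.84) / 146.84 = 18.97 / 146.84 = 12.9188%
MRP = 11.00% − 3.37% = 7.63%
CAPM required = R_f + β·MRP = 3.37% + 1.55 × 7.63% = 15.1965%
α = realised − required = 12.9188% − 15.1965% = -2.28%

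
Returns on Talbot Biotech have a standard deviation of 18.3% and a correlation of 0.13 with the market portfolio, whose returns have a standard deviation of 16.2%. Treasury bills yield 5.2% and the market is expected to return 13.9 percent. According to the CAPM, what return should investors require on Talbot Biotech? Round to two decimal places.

β = ρ × σ_i / σ_m = 0.13 × 18.3% / 16.2% = 0.1469
MRP = 13.9% − 5.2% = 8.70%
E(R) = 5.2% + 0.1469 × 8.7% = 6.48%

6.48%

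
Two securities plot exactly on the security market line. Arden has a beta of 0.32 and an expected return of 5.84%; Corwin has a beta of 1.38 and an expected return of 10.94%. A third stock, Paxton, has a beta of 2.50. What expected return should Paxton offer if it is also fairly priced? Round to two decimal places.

16.33%

MRP (SML slope) = (10.94% − 5.84%) / (1.38 − 0.32) = 5.10% / 1.06 = 4.8113%
R_f (intercept) = 5.84% − 0.32 × 4.8113% = 4.3004%
E(R_Paxton) = R_f + β × MRP = 4.3004% + 2.50 × 4.8113% = 16.33%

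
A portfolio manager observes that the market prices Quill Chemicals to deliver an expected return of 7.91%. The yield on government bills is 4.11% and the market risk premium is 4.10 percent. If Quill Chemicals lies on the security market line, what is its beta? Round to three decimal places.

β = (E(R) − R_f) / MRP = (7.91% − 4.11%) / 4.10% = 3.80% / 4.10% = 0.927

0.927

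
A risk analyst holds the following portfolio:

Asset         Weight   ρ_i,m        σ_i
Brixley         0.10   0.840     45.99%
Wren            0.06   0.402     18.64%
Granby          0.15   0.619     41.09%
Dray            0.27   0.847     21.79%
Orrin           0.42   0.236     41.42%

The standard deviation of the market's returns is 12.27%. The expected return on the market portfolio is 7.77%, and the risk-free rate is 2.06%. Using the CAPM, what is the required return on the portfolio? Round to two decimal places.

β_Brixley = 0.840 × 45.99% / 12.27% = 3.1485
β_Wren = 0.402 × 18.64% / 12.27% = 0.6107
β_Granby = 0.619 × 41.09% / 12.27% = 2.0729
β_Dray = 0.847 × 21.79% / 12.27% = 1.5042
β_Orrin = 0.236 × 41.42% / 12.27% = 0.7967
β_P = Σ w_i β_i = 0.10×3.1485 + 0.06×0.6107 + 0.15×2.0729 + 0.27×1.5042 + 0.42×0.7967 = 1.4032
MRP = 7.77% − 2.06% = 5.71%
E(R_P) = R_f + β_P × MRP = 2.06% + 1.4032 × 5.71% = 10.07%

10.07%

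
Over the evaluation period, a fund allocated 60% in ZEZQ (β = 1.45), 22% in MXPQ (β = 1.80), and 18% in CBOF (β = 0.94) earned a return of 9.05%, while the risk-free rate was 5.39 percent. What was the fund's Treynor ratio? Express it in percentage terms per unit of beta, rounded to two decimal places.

2.55%

β_P = 0.60×1.45 + 0.22×1.80 + 0.18×0.94 = 1.4352
Treynor = (R_P − R_f) / β_P = (9.05% − 5.39%) / 1.4352 = 3.66% / 1.4352 = 2.55%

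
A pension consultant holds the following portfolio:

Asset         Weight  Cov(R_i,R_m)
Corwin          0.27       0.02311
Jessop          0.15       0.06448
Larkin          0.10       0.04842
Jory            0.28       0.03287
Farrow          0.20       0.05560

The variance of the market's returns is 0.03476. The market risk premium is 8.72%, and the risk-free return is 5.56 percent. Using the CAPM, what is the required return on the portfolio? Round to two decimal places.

15.86%

β_Corwin = 0.02311 / 0.03476 = 0.6648
β_Jessop = 0.06448 / 0.03476 = 1.8550
β_Larkin = 0.04842 / 0.03476 = 1.3930
β_Jory = 0.03287 / 0.03476 = 0.9456
β_Farrow = 0.05560 / 0.03476 = 1.5995
β_P = Σ w_i β_i = 0.27×0.6648 + 0.15×1.8550 + 0.10×1.3930 + 0.28×0.9456 + 0.20×1.5995 = 1.1817
E(R_P) = R_f + β_P × MRP = 5.56% + 1.1817 × 8.72% = 15.86%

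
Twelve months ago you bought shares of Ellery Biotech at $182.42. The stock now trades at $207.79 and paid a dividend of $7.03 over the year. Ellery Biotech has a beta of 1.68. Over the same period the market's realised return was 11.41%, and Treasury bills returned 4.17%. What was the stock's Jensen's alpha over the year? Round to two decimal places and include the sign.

+1.43%

Realised HPR = (P1 + D1 − P0) / P0 = (207.79 + 7.03 − 182.42) / 182.42 = 32.40 / 182.42 = 17.7612%
MRP = 11.41% − 4.17% = 7.24%
CAPM required = R_f + β·MRP = 4.17% + 1.68 × 7.24% = 16.3332%
α = realised − required = 17.7612% − 16.3332% = +1.43%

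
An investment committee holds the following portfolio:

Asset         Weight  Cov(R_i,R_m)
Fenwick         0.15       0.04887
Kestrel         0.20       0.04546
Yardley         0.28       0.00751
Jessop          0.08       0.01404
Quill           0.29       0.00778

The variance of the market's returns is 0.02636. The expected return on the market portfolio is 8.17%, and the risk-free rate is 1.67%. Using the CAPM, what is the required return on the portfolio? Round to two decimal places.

β_Fenwick = 0.04887 / 0.02636 = 1.8539
β_Kestrel = 0.04546 / 0.02636 = 1.7246
β_Yardley = 0.00751 / 0.02636 = 0.2849
β_Jessop = 0.01404 / 0.02636 = 0.5326
β_Quill = 0.00778 / 0.02636 = 0.2951
β_P = Σ w_i β_i = 0.15×1.8539 + 0.20×1.7246 + 0.28×0.2849 + 0.08×0.5326 + 0.29×0.2951 = 0.8310
MRP = 8.17% − 1.67% = 6.50%
E(R_P) = R_f + β_P × MRP = 1.67% + 0.8310 × 6.50% = 7.07%

7.07%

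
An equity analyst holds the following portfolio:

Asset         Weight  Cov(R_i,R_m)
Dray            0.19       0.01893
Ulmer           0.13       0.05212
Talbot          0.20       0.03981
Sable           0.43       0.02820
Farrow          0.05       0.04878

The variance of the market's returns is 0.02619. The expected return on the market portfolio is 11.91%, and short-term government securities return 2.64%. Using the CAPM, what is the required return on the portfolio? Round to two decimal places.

β_Dray = 0.01893 / 0.02619 = 0.7228
β_Ulmer = 0.05212 / 0.02619 = 1.9901
β_Talbot = 0.03981 / 0.02619 = 1.5200
β_Sable = 0.02820 / 0.02619 = 1.0767
β_Farrow = 0.04878 / 0.02619 = 1.8625
β_P = Σ w_i β_i = 0.19×0.7228 + 0.13×1.9901 + 0.20×1.5200 + 0.43×1.0767 + 0.05×1.8625 = 1.2562
MRP = 11.91% − 2.64% = 9.27%
E(R_P) = R_f + β_P × MRP = 2.64% + 1.2562 × 9.27% = 14.28%

14.28%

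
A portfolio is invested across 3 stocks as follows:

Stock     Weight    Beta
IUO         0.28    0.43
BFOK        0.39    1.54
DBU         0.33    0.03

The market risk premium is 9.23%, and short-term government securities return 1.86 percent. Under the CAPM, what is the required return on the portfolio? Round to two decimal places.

8.61%

β_P = Σ w_i β_i = 0.28×0.43 + 0.39×1.54 + 0.33×0.03 = 0.7309
E(R_P) = R_f + β_P × MRP = 1.86% + 0.7309 × 9.23% = 8.61%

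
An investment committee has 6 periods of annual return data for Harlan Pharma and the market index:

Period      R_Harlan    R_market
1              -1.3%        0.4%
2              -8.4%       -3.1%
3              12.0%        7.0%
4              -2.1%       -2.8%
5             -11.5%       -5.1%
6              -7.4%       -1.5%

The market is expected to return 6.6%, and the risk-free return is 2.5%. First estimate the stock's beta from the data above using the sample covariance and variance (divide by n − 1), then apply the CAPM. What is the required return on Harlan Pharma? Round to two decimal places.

Mean R_i = (-1.3 − 8.4 + 12.0 − 2.1 − 11.5 − 7.4) / 6 = -3.1167%
Mean R_m = (0.4 − 3.1 + 7.0 − 2.8 − 5.1 − 1.5) / 6 = -0.8500%
Σ(R_i − R̄_i)(R_m − R̄_m) = 169.2550  ⇒  Cov = 169.2550 / 5 = 33.8510
Σ(R_m − R̄_m)² = 90.5350  ⇒  Var(R_m) = 90.5350 / 5 = 18.1070
β = Cov / Var(R_m) = 33.8510 / 18.1070 = 1.8695
MRP = 6.6% − 2.5% = 4.10%
E(R) = R_f + β × MRP = 2.5% + 1.8695 × 4.1% = 10.16%

10.16%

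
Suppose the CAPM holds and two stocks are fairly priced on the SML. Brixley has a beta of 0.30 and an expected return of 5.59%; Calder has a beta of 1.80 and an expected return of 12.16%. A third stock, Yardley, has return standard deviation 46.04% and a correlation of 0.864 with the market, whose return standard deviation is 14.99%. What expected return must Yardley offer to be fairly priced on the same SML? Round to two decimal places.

MRP = (12.16% − 5.59%) / (1.80 − 0.30) = 4.3800%
R_f = 5.59% − 0.30 × 4.3800% = 4.2760%
β_Yardley = ρ·σ_i/σ_m = 0.864 × 46.04 / 14.99 = 2.6537
E(R_Yardley) = R_f + β × MRP = 4.2760% + 2.6537 × 4.3800% = 15.90%

15.90%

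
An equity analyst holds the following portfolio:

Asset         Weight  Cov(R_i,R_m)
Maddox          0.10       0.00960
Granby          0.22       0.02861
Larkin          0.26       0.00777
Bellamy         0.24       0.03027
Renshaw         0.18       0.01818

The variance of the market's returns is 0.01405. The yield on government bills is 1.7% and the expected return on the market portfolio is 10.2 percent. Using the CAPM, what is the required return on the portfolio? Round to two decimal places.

β_Maddox = 0.00960 / 0.01405 = 0.6833
β_Granby = 0.02861 / 0.01405 = 2.0363
β_Larkin = 0.00777 / 0.01405 = 0.5530
β_Bellamy = 0.03027 / 0.01405 = 2.1544
β_Renshaw = 0.01818 / 0.01405 = 1.2940
β_P = Σ w_i β_i = 0.10×0.6833 + 0.22×2.0363 + 0.26×0.5530 + 0.24×2.1544 + 0.18×1.2940 = 1.4101
MRP = 10.2% − 1.7% = 8.50%
E(R_P) = R_f + β_P × MRP = 1.7% + 1.4101 × 8.5% = 13.69%

13.69%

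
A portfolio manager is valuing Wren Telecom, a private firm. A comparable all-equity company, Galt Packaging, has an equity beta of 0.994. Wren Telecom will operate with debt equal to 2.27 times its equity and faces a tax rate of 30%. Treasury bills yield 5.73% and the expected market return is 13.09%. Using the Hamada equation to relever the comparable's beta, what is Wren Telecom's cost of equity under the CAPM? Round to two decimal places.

24.67%

β_L = β_U × [1 + (1 − t)(D/E)] = 0.994 × [1 + (1 − 0.30) × 2.27]
    = 0.994 × [1 + 0.70 × 2.27] = 0.994 × 2.5890 = 2.5735
MRP = 13.09% − 5.73% = 7.36%
E(R) = R_f + β_L × MRP = 5.73% + 2.5735 × 7.36% = 24.67%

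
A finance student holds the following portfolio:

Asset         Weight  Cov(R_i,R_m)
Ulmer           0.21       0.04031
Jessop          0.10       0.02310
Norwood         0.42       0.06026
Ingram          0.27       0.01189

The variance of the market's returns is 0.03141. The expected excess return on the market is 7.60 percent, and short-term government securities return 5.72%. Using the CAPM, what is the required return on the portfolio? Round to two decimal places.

β_Ulmer = 0.04031 / 0.03141 = 1.2833
β_Jessop = 0.02310 / 0.03141 = 0.7354
β_Norwood = 0.06026 / 0.03141 = 1.9185
β_Ingram = 0.01189 / 0.03141 = 0.3785
β_P = Σ w_i β_i = 0.21×1.2833 + 0.10×0.7354 + 0.42×1.9185 + 0.27×0.3785 = 1.2510
E(R_P) = R_f + β_P × MRP = 5.72% + 1.2510 × 7.60% = 15.23%

15.23%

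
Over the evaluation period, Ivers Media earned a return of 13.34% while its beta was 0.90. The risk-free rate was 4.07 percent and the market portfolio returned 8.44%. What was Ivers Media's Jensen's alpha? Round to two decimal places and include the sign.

Market excess return = 8.44% − 4.07% = 4.37%
CAPM benchmark = R_f + β(R_m − R_f) = 4.07% + 0.90 × 4.37% = 8.0030%
α = actual − benchmark = 13.34% − 8.0030% = +5.34%

+5.34%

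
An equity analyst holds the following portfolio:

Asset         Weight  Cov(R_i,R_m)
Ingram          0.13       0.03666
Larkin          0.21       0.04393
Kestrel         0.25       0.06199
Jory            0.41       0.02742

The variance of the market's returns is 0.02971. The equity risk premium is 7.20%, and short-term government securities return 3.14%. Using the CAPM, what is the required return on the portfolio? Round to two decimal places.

β_Ingram = 0.03666 / 0.02971 = 1.2339
β_Larkin = 0.04393 / 0.02971 = 1.4786
β_Kestrel = 0.06199 / 0.02971 = 2.0865
β_Jory = 0.02742 / 0.02971 = 0.9229
β_P = Σ w_i β_i = 0.13×1.2339 + 0.21×1.4786 + 0.25×2.0865 + 0.41×0.9229 = 1.3709
E(R_P) = R_f + β_P × MRP = 3.14% + 1.3709 × 7.20% = 13.01%

13.01%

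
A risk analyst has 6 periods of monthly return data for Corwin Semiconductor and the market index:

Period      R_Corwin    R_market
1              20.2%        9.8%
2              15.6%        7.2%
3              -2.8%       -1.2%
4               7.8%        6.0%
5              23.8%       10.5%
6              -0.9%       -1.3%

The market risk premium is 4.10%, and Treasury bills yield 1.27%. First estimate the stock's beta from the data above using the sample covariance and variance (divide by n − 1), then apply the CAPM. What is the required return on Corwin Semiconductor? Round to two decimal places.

Mean R_i = (20.2 + 15.6 − 2.8 + 7.8 + 23.8 − 0.9) / 6 = 10.6167%
Mean R_m = (9.8 + 7.2 − 1.2 + 6.0 + 10.5 − 1.3) / 6 = 5.1667%
Σ(R_i − R̄_i)(R_m − R̄_m) = 282.3933  ⇒  Cov = 282.3933 / 5 = 56.4787
Σ(R_m − R̄_m)² = 137.0933  ⇒  Var(R_m) = 137.0933 / 5 = 27.4187
β = Cov / Var(R_m) = 56.4787 / 27.4187 = 2.0599
E(R) = R_f + β × MRP = 1.27% + 2.0599 × 4.10% = 9.72%

9.72%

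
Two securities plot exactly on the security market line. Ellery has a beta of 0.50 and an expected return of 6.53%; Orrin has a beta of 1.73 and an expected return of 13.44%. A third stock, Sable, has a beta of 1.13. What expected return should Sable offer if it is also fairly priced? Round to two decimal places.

10.07%

MRP (SML slope) = (13.44% − 6.53%) / (1.73 − 0.50) = 6.91% / 1.23 = 5.6179%
R_f (intercept) = 6.53% − 0.50 × 5.6179% = 3.7211%
E(R_Sable) = R_f + β × MRP = 3.7211% + 1.13 × 5.6179% = 10.07%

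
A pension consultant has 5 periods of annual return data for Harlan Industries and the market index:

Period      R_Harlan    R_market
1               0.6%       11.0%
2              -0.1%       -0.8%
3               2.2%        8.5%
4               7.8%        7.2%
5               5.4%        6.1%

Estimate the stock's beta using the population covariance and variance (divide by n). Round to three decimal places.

Mean R_i = (0.6 − 0.1 + 2.2 + 7.8 + 5.4) / 5 = 3.1800%
Mean R_m = (11.0 − 0.8 + 8.5 + 7.2 + 6.1) / 5 = 6.4000%
Σ(R_i − R̄_i)(R_m − R̄_m) = 12.7200  ⇒  Cov = 12.7200 / 5 = 2.5440
Σ(R_m − R̄_m)² = 78.1400  ⇒  Var(R_m) = 78.1400 / 5 = 15.6280
β = Cov / Var(R_m) = 2.5440 / 15.6280 = 0.1628

0.163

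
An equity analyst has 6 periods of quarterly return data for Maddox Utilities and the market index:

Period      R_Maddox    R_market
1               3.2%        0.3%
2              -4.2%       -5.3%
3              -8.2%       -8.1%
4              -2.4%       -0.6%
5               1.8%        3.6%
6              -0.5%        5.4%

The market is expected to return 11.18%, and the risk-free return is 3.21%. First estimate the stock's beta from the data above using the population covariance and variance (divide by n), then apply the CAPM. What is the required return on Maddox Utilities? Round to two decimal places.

8.43%

Mean R_i = (3.2 − 4.2 − 8.2 − 2.4 + 1.8 − 0.5) / 6 = -1.7167%
Mean R_m = (0.3 − 5.3 − 8.1 − 0.6 + 3.6 + 5.4) / 6 = -0.7833%
Σ(R_i − R̄_i)(R_m − R̄_m) = 86.7917  ⇒  Cov = 86.7917 / 6 = 14.4653
Σ(R_m − R̄_m)² = 132.5883  ⇒  Var(R_m) = 132.5883 / 6 = 22.0981
β = Cov / Var(R_m) = 14.4653 / 22.0981 = 0.6546
MRP = 11.18% − 3.21% = 7.97%
E(R) = R_f + β × MRP = 3.21% + 0.6546 × 7.97% = 8.43%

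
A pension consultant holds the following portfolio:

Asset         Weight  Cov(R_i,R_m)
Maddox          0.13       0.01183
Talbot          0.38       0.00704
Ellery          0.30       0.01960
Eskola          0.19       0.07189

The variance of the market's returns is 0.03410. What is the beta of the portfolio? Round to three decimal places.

β_Maddox = 0.01183 / 0.03410 = 0.3469
β_Talbot = 0.00704 / 0.03410 = 0.2065
β_Ellery = 0.01960 / 0.03410 = 0.5748
β_Eskola = 0.07189 / 0.03410 = 2.1082
β_P = Σ w_i β_i = 0.13×0.3469 + 0.38×0.2065 + 0.30×0.5748 + 0.19×2.1082 = 0.6966

0.697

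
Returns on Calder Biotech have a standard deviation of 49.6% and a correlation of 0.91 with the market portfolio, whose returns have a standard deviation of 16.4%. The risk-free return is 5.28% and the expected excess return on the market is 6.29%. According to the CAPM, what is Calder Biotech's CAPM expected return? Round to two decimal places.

22.59%

β = ρ × σ_i / σ_m = 0.91 × 49.6% / 16.4% = 2.7522
E(R) = 5.28% + 2.7522 × 6.29% = 22.59%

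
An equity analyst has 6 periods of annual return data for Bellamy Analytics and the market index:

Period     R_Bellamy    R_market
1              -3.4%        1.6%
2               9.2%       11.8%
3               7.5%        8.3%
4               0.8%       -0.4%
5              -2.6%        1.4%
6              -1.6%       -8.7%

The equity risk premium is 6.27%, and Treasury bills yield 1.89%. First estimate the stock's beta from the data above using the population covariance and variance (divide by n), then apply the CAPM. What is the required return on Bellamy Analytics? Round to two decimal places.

5.62%

Mean R_i = (-3.4 + 9.2 + 7.5 + 0.8 − 2.6 − 1.6) / 6 = 1.6500%
Mean R_m = (1.6 + 11.8 + 8.3 − 0.4 + 1.4 − 8.7) / 6 = 2.3333%
Σ(R_i − R̄_i)(R_m − R̄_m) = 152.2300  ⇒  Cov = 152.2300 / 6 = 25.3717
Σ(R_m − R̄_m)² = 255.8333  ⇒  Var(R_m) = 255.8333 / 6 = 42.6389
β = Cov / Var(R_m) = 25.3717 / 42.6389 = 0.5950
E(R) = R_f + β × MRP = 1.89% + 0.5950 × 6.27% = 5.62%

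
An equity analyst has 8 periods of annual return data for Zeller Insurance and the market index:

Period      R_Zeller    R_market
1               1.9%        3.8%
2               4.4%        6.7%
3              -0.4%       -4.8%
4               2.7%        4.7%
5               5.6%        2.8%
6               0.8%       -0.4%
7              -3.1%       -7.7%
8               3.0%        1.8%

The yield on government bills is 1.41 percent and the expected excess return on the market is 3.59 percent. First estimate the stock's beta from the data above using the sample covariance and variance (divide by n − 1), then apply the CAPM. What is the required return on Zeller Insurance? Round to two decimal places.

3.17%

Mean R_i = (1.9 + 4.4 − 0.4 + 2.7 + 5.6 + 0.8 − 3.1 + 3.0) / 8 = 1.8625%
Mean R_m = (3.8 + 6.7 − 4.8 + 4.7 + 2.8 − 0.4 − 7.7 + 1.8) / 8 = 0.8625%
Σ(R_i − R̄_i)(R_m − R̄_m) = 83.0888  ⇒  Cov = 83.0888 / 7 = 11.8698
Σ(R_m − R̄_m)² = 169.0388  ⇒  Var(R_m) = 169.0388 / 7 = 24.1484
β = Cov / Var(R_m) = 11.8698 / 24.1484 = 0.4915
E(R) = R_f + β × MRP = 1.41% + 0.4915 × 3.59% = 3.17%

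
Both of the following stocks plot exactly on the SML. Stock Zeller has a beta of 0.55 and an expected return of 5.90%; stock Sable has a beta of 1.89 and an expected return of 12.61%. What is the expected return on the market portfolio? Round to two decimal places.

8.15%

Both satisfy E(R) = R_f + β·MRP, so the slope of the SML is
MRP = (12.61% − 5.90%) / (1.89 − 0.55) = 6.71% / 1.34 = 5.0075%
R_f = E(R_Zeller) − β_Zeller·MRP = 5.90% − 0.55 × 5.0075% = 3.1459%
E(R_m) = R_f + MRP = 3.1459% + 5.0075% = 8.15%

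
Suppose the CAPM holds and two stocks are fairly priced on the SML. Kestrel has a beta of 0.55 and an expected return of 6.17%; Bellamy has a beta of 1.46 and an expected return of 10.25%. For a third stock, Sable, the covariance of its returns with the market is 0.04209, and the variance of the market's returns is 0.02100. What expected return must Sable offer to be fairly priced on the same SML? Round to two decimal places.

12.69%

MRP = (10.25% − 6.17%) / (1.46 − 0.55) = 4.4835%
R_f = 6.17% − 0.55 × 4.4835% = 3.7041%
β_Sable = Cov / Var(R_m) = 0.04209 / 0.02100 = 2.0043
E(R_Sable) = R_f + β × MRP = 3.7041% + 2.0043 × 4.4835% = 12.69%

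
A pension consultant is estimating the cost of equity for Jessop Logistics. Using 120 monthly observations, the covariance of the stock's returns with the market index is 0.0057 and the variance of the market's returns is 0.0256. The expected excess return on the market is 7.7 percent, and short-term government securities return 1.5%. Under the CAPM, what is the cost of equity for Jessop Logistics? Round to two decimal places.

3.21%

β = Cov(R_i, R_m) / Var(R_m) = 0.0057 / 0.0256 = 0.2227
E(R) = R_f + β × MRP = 1.5% + 0.2227 × 7.7% = 3.21%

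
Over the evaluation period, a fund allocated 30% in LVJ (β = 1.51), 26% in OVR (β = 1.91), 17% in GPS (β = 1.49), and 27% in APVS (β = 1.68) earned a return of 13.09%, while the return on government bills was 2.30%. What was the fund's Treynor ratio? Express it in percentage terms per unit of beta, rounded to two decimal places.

6.51%

β_P = 0.30×1.51 + 0.26×1.91 + 0.17×1.49 + 0.27×1.68 = 1.6565
Treynor = (R_P − R_f) / β_P = (13.09% − 2.30%) / 1.6565 = 10.79% / 1.6565 = 6.51%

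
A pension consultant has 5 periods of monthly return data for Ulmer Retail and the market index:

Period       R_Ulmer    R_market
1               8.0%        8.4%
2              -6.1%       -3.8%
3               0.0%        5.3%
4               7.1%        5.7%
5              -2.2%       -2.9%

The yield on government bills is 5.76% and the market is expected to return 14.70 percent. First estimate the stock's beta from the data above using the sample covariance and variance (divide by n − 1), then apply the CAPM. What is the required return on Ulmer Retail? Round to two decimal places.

14.57%

Mean R_i = (8.0 − 6.1 + 0.0 + 7.1 − 2.2) / 5 = 1.3600%
Mean R_m = (8.4 − 3.8 + 5.3 + 5.7 − 2.9) / 5 = 2.5400%
Σ(R_i − R̄_i)(R_m − R̄_m) = 119.9580  ⇒  Cov = 119.9580 / 4 = 29.9895
Σ(R_m − R̄_m)² = 121.7320  ⇒  Var(R_m) = 121.7320 / 4 = 30.4330
β = Cov / Var(R_m) = 29.9895 / 30.4330 = 0.9854
MRP = 14.70% − 5.76% = 8.94%
E(R) = R_f + β × MRP = 5.76% + 0.9854 × 8.94% = 14.57%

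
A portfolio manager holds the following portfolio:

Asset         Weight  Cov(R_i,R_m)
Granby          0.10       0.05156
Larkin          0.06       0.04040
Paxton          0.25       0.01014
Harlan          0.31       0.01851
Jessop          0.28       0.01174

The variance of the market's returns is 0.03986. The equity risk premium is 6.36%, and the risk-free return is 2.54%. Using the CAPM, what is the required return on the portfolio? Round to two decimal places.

β_Granby = 0.05156 / 0.03986 = 1.2935
β_Larkin = 0.04040 / 0.03986 = 1.0135
β_Paxton = 0.01014 / 0.03986 = 0.2544
β_Harlan = 0.01851 / 0.03986 = 0.4644
β_Jessop = 0.01174 / 0.03986 = 0.2945
β_P = Σ w_i β_i = 0.10×1.2935 + 0.06×1.0135 + 0.25×0.2544 + 0.31×0.4644 + 0.28×0.2945 = 0.4802
E(R_P) = R_f + β_P × MRP = 2.54% + 0.4802 × 6.36% = 5.59%

5.59%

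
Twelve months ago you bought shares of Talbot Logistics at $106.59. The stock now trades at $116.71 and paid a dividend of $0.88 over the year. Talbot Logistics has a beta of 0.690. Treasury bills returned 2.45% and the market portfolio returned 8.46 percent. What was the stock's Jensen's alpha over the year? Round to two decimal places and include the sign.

Realised HPR = (P1 + D1 − P0) / P0 = (116.71 + 0.88 − 106.59) / 106.59 = 11.00 / 106.59 = 10.3199%
MRP = 8.46% − 2.45% = 6.01%
CAPM required = R_f + β·MRP = 2.45% + 0.690 × 6.01% = 6.59690%
α = realised − required = 10.3199% − 6.59690% = +3.72%

+3.72%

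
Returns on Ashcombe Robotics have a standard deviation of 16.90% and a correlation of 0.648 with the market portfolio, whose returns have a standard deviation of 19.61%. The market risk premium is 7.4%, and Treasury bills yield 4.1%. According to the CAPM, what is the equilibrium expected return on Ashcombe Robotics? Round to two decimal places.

8.23%

β = ρ × σ_i / σ_m = 0.648 × 16.90% / 19.61% = 0.5584
E(R) = 4.1% + 0.5584 × 7.4% = 8.23%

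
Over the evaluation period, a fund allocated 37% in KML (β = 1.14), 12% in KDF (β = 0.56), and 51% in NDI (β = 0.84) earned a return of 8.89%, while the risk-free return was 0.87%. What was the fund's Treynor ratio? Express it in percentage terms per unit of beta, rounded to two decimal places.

8.74%

β_P = 0.37×1.14 + 0.12×0.56 + 0.51×0.84 = 0.9174
Treynor = (R_P − R_f) / β_P = (8.89% − 0.87%) / 0.9174 = 8.02% / 0.9174 = 8.74%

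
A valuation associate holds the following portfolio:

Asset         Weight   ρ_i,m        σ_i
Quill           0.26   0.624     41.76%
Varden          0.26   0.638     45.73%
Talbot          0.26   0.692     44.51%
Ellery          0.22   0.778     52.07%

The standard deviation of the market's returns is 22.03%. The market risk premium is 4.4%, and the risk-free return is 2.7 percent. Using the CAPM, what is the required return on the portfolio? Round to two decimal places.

β_Quill = 0.624 × 41.76% / 22.03% = 1.1829
β_Varden = 0.638 × 45.73% / 22.03% = 1.3244
β_Talbot = 0.692 × 44.51% / 22.03% = 1.3981
β_Ellery = 0.778 × 52.07% / 22.03% = 1.8389
β_P = Σ w_i β_i = 0.26×1.1829 + 0.26×1.3244 + 0.26×1.3981 + 0.22×1.8389 = 1.4200
E(R_P) = R_f + β_P × MRP = 2.7% + 1.4200 × 4.4% = 8.95%

8.95%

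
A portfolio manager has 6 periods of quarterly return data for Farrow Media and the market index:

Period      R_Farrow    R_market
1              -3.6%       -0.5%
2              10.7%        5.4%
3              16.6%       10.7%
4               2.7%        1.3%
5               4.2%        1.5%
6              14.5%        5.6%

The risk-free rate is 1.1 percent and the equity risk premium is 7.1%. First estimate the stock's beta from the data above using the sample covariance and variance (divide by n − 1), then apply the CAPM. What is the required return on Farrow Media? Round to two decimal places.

13.71%

Mean R_i = (-3.6 + 10.7 + 16.6 + 2.7 + 4.2 + 14.5) / 6 = 7.5167%
Mean R_m = (-0.5 + 5.4 + 10.7 + 1.3 + 1.5 + 5.6) / 6 = 4.0000%
Σ(R_i − R̄_i)(R_m − R̄_m) = 147.8100  ⇒  Cov = 147.8100 / 5 = 29.5620
Σ(R_m − R̄_m)² = 83.2000  ⇒  Var(R_m) = 83.2000 / 5 = 16.6400
β = Cov / Var(R_m) = 29.5620 / 16.6400 = 1.7766
E(R) = R_f + β × MRP = 1.1% + 1.7766 × 7.1% = 13.71%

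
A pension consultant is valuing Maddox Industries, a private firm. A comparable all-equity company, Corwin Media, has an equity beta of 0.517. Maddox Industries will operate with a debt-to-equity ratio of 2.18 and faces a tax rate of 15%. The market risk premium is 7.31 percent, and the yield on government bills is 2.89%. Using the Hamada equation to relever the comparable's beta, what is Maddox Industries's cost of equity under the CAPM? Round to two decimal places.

13.67%

β_L = β_U × [1 + (1 − t)(D/E)] = 0.517 × [1 + (1 − 0.15) × 2.18]
    = 0.517 × [1 + 0.85 × 2.18] = 0.517 × 2.8530 = 1.4750
E(R) = R_f + β_L × MRP = 2.89% + 1.4750 × 7.31% = 13.67%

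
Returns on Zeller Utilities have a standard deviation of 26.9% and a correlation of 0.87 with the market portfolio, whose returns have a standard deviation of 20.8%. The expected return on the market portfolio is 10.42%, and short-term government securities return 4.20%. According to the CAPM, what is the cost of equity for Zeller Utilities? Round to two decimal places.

11.20%

β = ρ × σ_i / σ_m = 0.87 × 26.9% / 20.8% = 1.1251
MRP = 10.42% − 4.20% = 6.22%
E(R) = 4.20% + 1.1251 × 6.22% = 11.20%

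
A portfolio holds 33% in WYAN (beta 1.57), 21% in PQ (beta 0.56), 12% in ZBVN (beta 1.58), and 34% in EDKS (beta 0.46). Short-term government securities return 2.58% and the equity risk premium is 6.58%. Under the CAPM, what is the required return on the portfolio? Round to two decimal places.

β_P = Σ w_i β_i = 0.33×1.57 + 0.21×0.56 + 0.12×1.58 + 0.34×0.46 = 0.9817
E(R_P) = R_f + β_P × MRP = 2.58% + 0.9817 × 6.58% = 9.04%

9.04%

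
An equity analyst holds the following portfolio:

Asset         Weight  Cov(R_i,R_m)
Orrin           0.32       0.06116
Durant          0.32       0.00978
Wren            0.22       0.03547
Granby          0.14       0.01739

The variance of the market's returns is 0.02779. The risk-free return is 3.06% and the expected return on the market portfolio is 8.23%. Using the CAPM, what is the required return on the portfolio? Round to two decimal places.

9.19%

β_Orrin = 0.06116 / 0.02779 = 2.2008
β_Durant = 0.00978 / 0.02779 = 0.3519
β_Wren = 0.03547 / 0.02779 = 1.2764
β_Granby = 0.01739 / 0.02779 = 0.6258
β_P = Σ w_i β_i = 0.32×2.2008 + 0.32×0.3519 + 0.22×1.2764 + 0.14×0.6258 = 1.1853
MRP = 8.23% − 3.06% = 5.17%
E(R_P) = R_f + β_P × MRP = 3.06% + 1.1853 × 5.17% = 9.19%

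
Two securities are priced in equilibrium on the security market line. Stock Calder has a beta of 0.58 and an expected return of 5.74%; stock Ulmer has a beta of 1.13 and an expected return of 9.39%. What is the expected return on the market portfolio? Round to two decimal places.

Both satisfy E(R) = R_f + β·MRP, so the slope of the SML is
MRP = (9.39% − 5.74%) / (1.13 − 0.58) = 3.65% / 0.55 = 6.6364%
R_f = E(R_Calder) − β_Calder·MRP = 5.74% − 0.58 × 6.6364% = 1.8909%
E(R_m) = R_f + MRP = 1.8909% + 6.6364% = 8.53%

8.53%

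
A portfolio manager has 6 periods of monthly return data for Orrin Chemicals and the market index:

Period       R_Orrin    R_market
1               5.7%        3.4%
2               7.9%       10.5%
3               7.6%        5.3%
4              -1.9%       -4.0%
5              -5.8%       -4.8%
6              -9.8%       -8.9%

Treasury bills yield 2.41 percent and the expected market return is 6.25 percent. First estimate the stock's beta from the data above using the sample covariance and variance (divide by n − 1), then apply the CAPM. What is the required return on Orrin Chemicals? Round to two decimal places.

6.20%

Mean R_i = (5.7 + 7.9 + 7.6 − 1.9 − 5.8 − 9.8) / 6 = 0.6167%
Mean R_m = (3.4 + 10.5 + 5.3 − 4.0 − 4.8 − 8.9) / 6 = 0.2500%
Σ(R_i − R̄_i)(R_m − R̄_m) = 264.3450  ⇒  Cov = 264.3450 / 5 = 52.8690
Σ(R_m − R̄_m)² = 267.7750  ⇒  Var(R_m) = 267.7750 / 5 = 53.5550
β = Cov / Var(R_m) = 52.8690 / 53.5550 = 0.9872
MRP = 6.25% − 2.41% = 3.84%
E(R) = R_f + β × MRP = 2.41% + 0.9872 × 3.84% = 6.20%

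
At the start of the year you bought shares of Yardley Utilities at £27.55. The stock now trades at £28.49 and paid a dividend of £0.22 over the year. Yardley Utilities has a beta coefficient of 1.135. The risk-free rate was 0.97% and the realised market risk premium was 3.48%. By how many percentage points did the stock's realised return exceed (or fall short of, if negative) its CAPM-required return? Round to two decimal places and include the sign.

-0.71%

Realised HPR = (P1 + D1 − P0) / P0 = (28.49 + 0.22 − 27.55) / 27.55 = 1.16 / 27.55 = 4.2105%
CAPM required = R_f + β·MRP = 0.97% + 1.135 × 3.48% = 4.91980%
α = realised − required = 4.2105% − 4.91980% = -0.71%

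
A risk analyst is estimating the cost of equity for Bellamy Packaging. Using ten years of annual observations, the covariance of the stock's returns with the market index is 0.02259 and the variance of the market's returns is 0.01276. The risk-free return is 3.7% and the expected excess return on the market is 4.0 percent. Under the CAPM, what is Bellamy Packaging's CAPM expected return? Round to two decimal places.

β = Cov(R_i, R_m) / Var(R_m) = 0.02259 / 0.01276 = 1.7704
E(R) = R_f + β × MRP = 3.7% + 1.7704 × 4.0% = 10.78%

10.78%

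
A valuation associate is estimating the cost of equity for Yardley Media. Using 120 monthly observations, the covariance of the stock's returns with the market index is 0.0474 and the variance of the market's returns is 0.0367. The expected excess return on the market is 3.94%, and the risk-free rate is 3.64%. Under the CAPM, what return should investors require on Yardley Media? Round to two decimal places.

8.73%

β = Cov(R_i, R_m) / Var(R_m) = 0.0474 / 0.0367 = 1.2916
E(R) = R_f + β × MRP = 3.64% + 1.2916 × 3.94% = 8.73%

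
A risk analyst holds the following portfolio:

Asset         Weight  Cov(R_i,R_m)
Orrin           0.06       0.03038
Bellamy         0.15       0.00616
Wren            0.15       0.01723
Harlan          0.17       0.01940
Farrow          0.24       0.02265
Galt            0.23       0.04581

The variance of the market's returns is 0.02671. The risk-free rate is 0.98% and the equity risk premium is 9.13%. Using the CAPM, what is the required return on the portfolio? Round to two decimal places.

β_Orrin = 0.03038 / 0.02671 = 1.1374
β_Bellamy = 0.00616 / 0.02671 = 0.2306
β_Wren = 0.01723 / 0.02671 = 0.6451
β_Harlan = 0.01940 / 0.02671 = 0.7263
β_Farrow = 0.02265 / 0.02671 = 0.8480
β_Galt = 0.04581 / 0.02671 = 1.7151
β_P = Σ w_i β_i = 0.06×1.1374 + 0.15×0.2306 + 0.15×0.6451 + 0.17×0.7263 + 0.24×0.8480 + 0.23×1.7151 = 0.9211
E(R_P) = R_f + β_P × MRP = 0.98% + 0.9211 × 9.13% = 9.39%

9.39%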